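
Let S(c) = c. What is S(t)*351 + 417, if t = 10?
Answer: 3927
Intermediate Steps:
S(t)*351 + 417 = 10*351 + 417 = 3510 + 417 = 3927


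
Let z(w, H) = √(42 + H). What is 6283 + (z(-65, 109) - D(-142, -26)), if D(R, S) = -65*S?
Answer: 4593 + √151 ≈ 4605.3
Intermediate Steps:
6283 + (z(-65, 109) - D(-142, -26)) = 6283 + (√(42 + 109) - (-65)*(-26)) = 6283 + (√151 - 1*1690) = 6283 + (√151 - 1690) = 6283 + (-1690 + √151) = 4593 + √151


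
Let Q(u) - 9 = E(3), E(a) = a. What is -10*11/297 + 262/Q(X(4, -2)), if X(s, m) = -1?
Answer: 1159/54 ≈ 21.463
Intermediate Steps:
Q(u) = 12 (Q(u) = 9 + 3 = 12)
-10*11/297 + 262/Q(X(4, -2)) = -10*11/297 + 262/12 = -110*1/297 + 262*(1/12) = -10/27 + 131/6 = 1159/54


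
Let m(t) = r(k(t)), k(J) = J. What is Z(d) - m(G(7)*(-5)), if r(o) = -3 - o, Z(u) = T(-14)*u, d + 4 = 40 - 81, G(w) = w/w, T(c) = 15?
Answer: -677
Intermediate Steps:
G(w) = 1
d = -45 (d = -4 + (40 - 81) = -4 - 41 = -45)
Z(u) = 15*u
m(t) = -3 - t
Z(d) - m(G(7)*(-5)) = 15*(-45) - (-3 - (-5)) = -675 - (-3 - 1*(-5)) = -675 - (-3 + 5) = -675 - 1*2 = -675 - 2 = -677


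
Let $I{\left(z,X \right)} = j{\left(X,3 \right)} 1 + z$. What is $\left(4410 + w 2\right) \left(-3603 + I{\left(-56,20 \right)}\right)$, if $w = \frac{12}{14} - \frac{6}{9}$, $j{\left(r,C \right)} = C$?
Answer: $- \frac{338611408}{21} \approx -1.6124 \cdot 10^{7}$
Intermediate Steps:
$w = \frac{4}{21}$ ($w = 12 \cdot \frac{1}{14} - \frac{2}{3} = \frac{6}{7} - \frac{2}{3} = \frac{4}{21} \approx 0.19048$)
$I{\left(z,X \right)} = 3 + z$ ($I{\left(z,X \right)} = 3 \cdot 1 + z = 3 + z$)
$\left(4410 + w 2\right) \left(-3603 + I{\left(-56,20 \right)}\right) = \left(4410 + \frac{4}{21} \cdot 2\right) \left(-3603 + \left(3 - 56\right)\right) = \left(4410 + \frac{8}{21}\right) \left(-3603 - 53\right) = \frac{92618}{21} \left(-3656\right) = - \frac{338611408}{21}$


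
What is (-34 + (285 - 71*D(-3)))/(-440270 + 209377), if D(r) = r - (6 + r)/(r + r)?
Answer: -857/461786 ≈ -0.0018558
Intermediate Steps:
D(r) = r - (6 + r)/(2*r)
(-34 + (285 - 71*D(-3)))/(-440270 + 209377) = (-34 + (285 - 71*(-½ - 3 - 3/(-3))))/(-440270 + 209377) = (-34 + (285 - 71*(-½ - 3 - 3*(-⅓))))/(-230893) = (-34 + (285 - 71*(-½ - 3 + 1)))*(-1/230893) = (-34 + (285 - 71*(-5/2)))*(-1/230893) = (-34 + (285 + 355/2))*(-1/230893) = (-34 + 925/2)*(-1/230893) = (857/2)*(-1/230893) = -857/461786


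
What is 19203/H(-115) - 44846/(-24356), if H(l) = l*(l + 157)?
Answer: -10462587/4901645 ≈ -2.1345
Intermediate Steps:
H(l) = l*(157 + l)
19203/H(-115) - 44846/(-24356) = 19203/((-115*(157 - 115))) - 44846/(-24356) = 19203/((-115*42)) - 44846*(-1/24356) = 19203/(-4830) + 22423/12178 = 19203*(-1/4830) + 22423/12178 = -6401/1610 + 22423/12178 = -10462587/4901645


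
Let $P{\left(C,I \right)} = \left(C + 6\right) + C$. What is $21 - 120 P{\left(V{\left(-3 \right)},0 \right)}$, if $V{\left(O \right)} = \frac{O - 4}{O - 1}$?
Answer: $-1119$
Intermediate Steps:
$V{\left(O \right)} = \frac{-4 + O}{-1 + O}$
$P{\left(C,I \right)} = 6 + 2 C$ ($P{\left(C,I \right)} = \left(6 + C\right) + C = 6 + 2 C$)
$21 - 120 P{\left(V{\left(-3 \right)},0 \right)} = 21 - 120 \left(6 + 2 \frac{-4 - 3}{-1 - 3}\right) = 21 - 120 \left(6 + 2 \frac{1}{-4} \left(-7\right)\right) = 21 - 120 \left(6 + 2 \left(\left(- \frac{1}{4}\right) \left(-7\right)\right)\right) = 21 - 120 \left(6 + 2 \cdot \frac{7}{4}\right) = 21 - 120 \left(6 + \frac{7}{2}\right) = 21 - 1140 = -1119$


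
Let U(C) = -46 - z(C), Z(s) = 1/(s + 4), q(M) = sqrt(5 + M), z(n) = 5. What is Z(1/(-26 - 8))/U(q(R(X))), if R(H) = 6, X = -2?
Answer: -2/405 ≈ -0.0049383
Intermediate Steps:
Z(s) = 1/(4 + s)
U(C) = -51 (U(C) = -46 - 1*5 = -46 - 5 = -51)
Z(1/(-26 - 8))/U(q(R(X))) = 1/((4 + 1/(-26 - 8))*(-51)) = -1/51/(4 + 1/(-34)) = -1/51/(4 - 1/34) = -1/51/(135/34) = (34/135)*(-1/51) = -2/405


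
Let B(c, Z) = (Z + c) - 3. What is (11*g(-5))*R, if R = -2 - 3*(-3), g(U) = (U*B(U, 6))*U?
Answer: -3850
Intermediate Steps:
B(c, Z) = -3 + Z + c
g(U) = U²*(3 + U) (g(U) = (U*(-3 + 6 + U))*U = (U*(3 + U))*U = U²*(3 + U))
R = 7 (R = -2 + 9 = 7)
(11*g(-5))*R = (11*((-5)²*(3 - 5)))*7 = (11*(25*(-2)))*7 = (11*(-50))*7 = -550*7 = -3850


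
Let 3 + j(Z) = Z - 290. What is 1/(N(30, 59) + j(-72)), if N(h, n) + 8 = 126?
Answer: -1/247 ≈ -0.0040486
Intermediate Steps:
N(h, n) = 118 (N(h, n) = -8 + 126 = 118)
j(Z) = -293 + Z (j(Z) = -3 + (Z - 290) = -3 + (-290 + Z) = -293 + Z)
1/(N(30, 59) + j(-72)) = 1/(118 + (-293 - 72)) = 1/(118 - 365) = 1/(-247) = -1/247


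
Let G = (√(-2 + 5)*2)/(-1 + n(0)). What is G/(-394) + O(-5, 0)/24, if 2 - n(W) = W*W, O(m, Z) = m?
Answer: -5/24 - √3/197 ≈ -0.21713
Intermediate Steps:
n(W) = 2 - W² (n(W) = 2 - W*W = 2 - W²)
G = 2*√3 (G = (√(-2 + 5)*2)/(-1 + (2 - 1*0²)) = (√3*2)/(-1 + (2 - 1*0)) = (2*√3)/(-1 + (2 + 0)) = (2*√3)/(-1 + 2) = (2*√3)/1 = (2*√3)*1 = 2*√3 ≈ 3.4641)
G/(-394) + O(-5, 0)/24 = (2*√3)/(-394) - 5/24 = (2*√3)*(-1/394) - 5*1/24 = -√3/197 - 5/24 = -5/24 - √3/197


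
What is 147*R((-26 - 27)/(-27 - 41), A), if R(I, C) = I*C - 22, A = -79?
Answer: -835401/68 ≈ -12285.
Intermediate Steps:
R(I, C) = -22 + C*I (R(I, C) = C*I - 22 = -22 + C*I)
147*R((-26 - 27)/(-27 - 41), A) = 147*(-22 - 79*(-26 - 27)/(-27 - 41)) = 147*(-22 - (-4187)/(-68)) = 147*(-22 - (-4187)*(-1)/68) = 147*(-22 - 79*53/68) = 147*(-22 - 4187/68) = 147*(-5683/68) = -835401/68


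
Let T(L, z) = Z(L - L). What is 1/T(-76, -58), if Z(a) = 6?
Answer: ⅙ ≈ 0.16667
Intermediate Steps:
T(L, z) = 6
1/T(-76, -58) = 1/6 = ⅙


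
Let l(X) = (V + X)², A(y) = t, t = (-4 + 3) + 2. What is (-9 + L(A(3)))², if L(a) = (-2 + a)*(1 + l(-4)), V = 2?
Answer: 196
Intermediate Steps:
t = 1 (t = -1 + 2 = 1)
A(y) = 1
l(X) = (2 + X)²
L(a) = -10 + 5*a (L(a) = (-2 + a)*(1 + (2 - 4)²) = (-2 + a)*(1 + (-2)²) = (-2 + a)*(1 + 4) = (-2 + a)*5 = -10 + 5*a)
(-9 + L(A(3)))² = (-9 + (-10 + 5*1))² = (-9 + (-10 + 5))² = (-9 - 5)² = (-14)² = 196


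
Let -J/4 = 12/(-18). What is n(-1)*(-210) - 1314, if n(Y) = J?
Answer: -1874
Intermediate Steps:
J = 8/3 (J = -48/(-18) = -48*(-1)/18 = -4*(-⅔) = 8/3 ≈ 2.6667)
n(Y) = 8/3
n(-1)*(-210) - 1314 = (8/3)*(-210) - 1314 = -560 - 1314 = -1874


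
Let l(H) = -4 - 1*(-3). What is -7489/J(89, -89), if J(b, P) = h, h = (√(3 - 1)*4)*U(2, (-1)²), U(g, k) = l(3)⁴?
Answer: -7489*√2/8 ≈ -1323.9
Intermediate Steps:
l(H) = -1 (l(H) = -4 + 3 = -1)
U(g, k) = 1 (U(g, k) = (-1)⁴ = 1)
h = 4*√2 (h = (√(3 - 1)*4)*1 = (√2*4)*1 = (4*√2)*1 = 4*√2 ≈ 5.6569)
J(b, P) = 4*√2
-7489/J(89, -89) = -7489*√2/8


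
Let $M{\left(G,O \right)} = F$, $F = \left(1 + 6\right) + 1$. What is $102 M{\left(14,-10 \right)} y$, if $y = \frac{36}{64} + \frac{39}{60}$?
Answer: $\frac{4947}{5} \approx 989.4$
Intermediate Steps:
$F = 8$ ($F = 7 + 1 = 8$)
$M{\left(G,O \right)} = 8$
$y = \frac{97}{80}$ ($y = 36 \cdot \frac{1}{64} + 39 \cdot \frac{1}{60} = \frac{9}{16} + \frac{13}{20} = \frac{97}{80} \approx 1.2125$)
$102 M{\left(14,-10 \right)} y = 102 \cdot 8 \cdot \frac{97}{80} = 816 \cdot \frac{97}{80} = \frac{4947}{5}$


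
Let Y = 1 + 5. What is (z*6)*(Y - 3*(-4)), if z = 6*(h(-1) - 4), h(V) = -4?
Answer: -5184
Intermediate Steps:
Y = 6
z = -48 (z = 6*(-4 - 4) = 6*(-8) = -48)
(z*6)*(Y - 3*(-4)) = (-48*6)*(6 - 3*(-4)) = -288*(6 + 12) = -288*18 = -5184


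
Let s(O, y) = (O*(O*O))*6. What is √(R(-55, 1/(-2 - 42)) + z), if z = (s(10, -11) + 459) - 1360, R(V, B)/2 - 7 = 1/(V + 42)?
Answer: √864071/13 ≈ 71.504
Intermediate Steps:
s(O, y) = 6*O³ (s(O, y) = (O*O²)*6 = O³*6 = 6*O³)
R(V, B) = 14 + 2/(42 + V) (R(V, B) = 14 + 2/(V + 42) = 14 + 2/(42 + V))
z = 5099 (z = (6*10³ + 459) - 1360 = (6*1000 + 459) - 1360 = (6000 + 459) - 1360 = 6459 - 1360 = 5099)
√(R(-55, 1/(-2 - 42)) + z) = √(2*(295 + 7*(-55))/(42 - 55) + 5099) = √(2*(295 - 385)/(-13) + 5099) = √(2*(-1/13)*(-90) + 5099) = √(180/13 + 5099) = √(66467/13) = √864071/13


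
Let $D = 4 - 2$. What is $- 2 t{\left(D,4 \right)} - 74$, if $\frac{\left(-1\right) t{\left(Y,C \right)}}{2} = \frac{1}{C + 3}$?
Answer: $- \frac{514}{7} \approx -73.429$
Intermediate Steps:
$D = 2$
$t{\left(Y,C \right)} = - \frac{2}{3 + C}$ ($t{\left(Y,C \right)} = - \frac{2}{C + 3} = - \frac{2}{3 + C}$)
$- 2 t{\left(D,4 \right)} - 74 = - 2 \left(- \frac{2}{3 + 4}\right) - 74 = - 2 \left(- \frac{2}{7}\right) - 74 = - 2 \left(\left(-2\right) \frac{1}{7}\right) - 74 = \left(-2\right) \left(- \frac{2}{7}\right) - 74 = \frac{4}{7} - 74 = - \frac{514}{7}$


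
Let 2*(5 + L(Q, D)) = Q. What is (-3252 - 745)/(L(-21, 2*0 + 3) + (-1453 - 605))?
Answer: 7994/4147 ≈ 1.9277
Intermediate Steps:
L(Q, D) = -5 + Q/2
(-3252 - 745)/(L(-21, 2*0 + 3) + (-1453 - 605)) = (-3252 - 745)/((-5 + (½)*(-21)) + (-1453 - 605)) = -3997/((-5 - 21/2) - 2058) = -3997/(-31/2 - 2058) = -3997/(-4147/2) = -3997*(-2/4147) = 7994/4147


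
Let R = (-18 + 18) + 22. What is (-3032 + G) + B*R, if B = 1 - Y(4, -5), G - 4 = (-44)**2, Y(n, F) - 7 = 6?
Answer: -1356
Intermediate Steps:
R = 22 (R = 0 + 22 = 22)
Y(n, F) = 13 (Y(n, F) = 7 + 6 = 13)
G = 1940 (G = 4 + (-44)**2 = 4 + 1936 = 1940)
B = -12 (B = 1 - 1*13 = 1 - 13 = -12)
(-3032 + G) + B*R = (-3032 + 1940) - 12*22 = -1092 - 264 = -1356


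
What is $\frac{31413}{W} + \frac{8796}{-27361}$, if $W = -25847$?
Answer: $- \frac{1086841305}{707199767} \approx -1.5368$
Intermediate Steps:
$\frac{31413}{W} + \frac{8796}{-27361} = \frac{31413}{-25847} + \frac{8796}{-27361} = 31413 \left(- \frac{1}{25847}\right) + 8796 \left(- \frac{1}{27361}\right) = - \frac{31413}{25847} - \frac{8796}{27361} = - \frac{1086841305}{707199767}$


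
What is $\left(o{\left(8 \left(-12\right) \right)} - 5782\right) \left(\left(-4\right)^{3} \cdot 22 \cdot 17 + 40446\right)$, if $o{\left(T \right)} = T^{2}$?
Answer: $56695340$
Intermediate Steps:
$\left(o{\left(8 \left(-12\right) \right)} - 5782\right) \left(\left(-4\right)^{3} \cdot 22 \cdot 17 + 40446\right) = \left(\left(8 \left(-12\right)\right)^{2} - 5782\right) \left(\left(-4\right)^{3} \cdot 22 \cdot 17 + 40446\right) = \left(\left(-96\right)^{2} - 5782\right) \left(\left(-64\right) 22 \cdot 17 + 40446\right) = \left(9216 - 5782\right) \left(\left(-1408\right) 17 + 40446\right) = 3434 \left(-23936 + 40446\right) = 3434 \cdot 16510 = 56695340$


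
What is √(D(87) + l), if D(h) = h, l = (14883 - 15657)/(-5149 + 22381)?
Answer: √179309730/1436 ≈ 9.3250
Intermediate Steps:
l = -129/2872 (l = -774/17232 = -774*1/17232 = -129/2872 ≈ -0.044916)
√(D(87) + l) = √(87 - 129/2872) = √(249735/2872) = √179309730/1436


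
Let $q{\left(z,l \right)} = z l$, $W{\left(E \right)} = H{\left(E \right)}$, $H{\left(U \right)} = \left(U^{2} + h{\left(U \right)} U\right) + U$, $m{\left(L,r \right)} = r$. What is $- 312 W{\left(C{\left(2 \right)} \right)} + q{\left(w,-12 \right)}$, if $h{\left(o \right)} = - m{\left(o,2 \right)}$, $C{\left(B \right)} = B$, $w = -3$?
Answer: $-588$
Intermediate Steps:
$h{\left(o \right)} = -2$ ($h{\left(o \right)} = \left(-1\right) 2 = -2$)
$H{\left(U \right)} = U^{2} - U$ ($H{\left(U \right)} = \left(U^{2} - 2 U\right) + U = U^{2} - U$)
$W{\left(E \right)} = E \left(-1 + E\right)$
$q{\left(z,l \right)} = l z$
$- 312 W{\left(C{\left(2 \right)} \right)} + q{\left(w,-12 \right)} = - 312 \cdot 2 \left(-1 + 2\right) - -36 = - 312 \cdot 2 \cdot 1 + 36 = \left(-312\right) 2 + 36 = -624 + 36 = -588$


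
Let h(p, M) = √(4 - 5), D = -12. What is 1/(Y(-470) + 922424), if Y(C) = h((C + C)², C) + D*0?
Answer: 922424/850866035777 - I/850866035777 ≈ 1.0841e-6 - 1.1753e-12*I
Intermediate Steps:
h(p, M) = I (h(p, M) = √(-1) = I)
Y(C) = I (Y(C) = I - 12*0 = I + 0 = I)
1/(Y(-470) + 922424) = 1/(I + 922424) = 1/(922424 + I) = (922424 - I)/850866035777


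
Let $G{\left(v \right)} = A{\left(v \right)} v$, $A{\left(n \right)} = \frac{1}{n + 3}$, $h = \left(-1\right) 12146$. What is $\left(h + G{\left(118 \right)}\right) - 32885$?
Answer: $- \frac{5448633}{121} \approx -45030.0$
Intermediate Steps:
$h = -12146$
$A{\left(n \right)} = \frac{1}{3 + n}$
$G{\left(v \right)} = \frac{v}{3 + v}$
$\left(h + G{\left(118 \right)}\right) - 32885 = \left(-12146 + \frac{118}{3 + 118}\right) - 32885 = \left(-12146 + \frac{118}{121}\right) - 32885 = - \frac{1469548}{121} - 32885 = - \frac{5448633}{121}$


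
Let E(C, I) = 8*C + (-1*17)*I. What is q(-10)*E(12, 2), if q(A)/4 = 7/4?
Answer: 434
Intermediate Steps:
q(A) = 7 (q(A) = 4*(7/4) = 7)
E(C, I) = -17*I + 8*C (E(C, I) = 8*C - 17*I = -17*I + 8*C)
q(-10)*E(12, 2) = 7*(-17*2 + 8*12) = 7*(-34 + 96) = 7*62 = 434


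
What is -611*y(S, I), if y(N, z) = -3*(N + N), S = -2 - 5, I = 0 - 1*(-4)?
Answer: -25662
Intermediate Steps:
I = 4 (I = 0 + 4 = 4)
S = -7
y(N, z) = -6*N
-611*y(S, I) = -(-3666)*(-7) = -611*42 = -25662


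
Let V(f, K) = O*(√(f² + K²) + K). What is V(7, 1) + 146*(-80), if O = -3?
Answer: -11683 - 15*√2 ≈ -11704.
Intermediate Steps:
V(f, K) = -3*K - 3*√(K² + f²) (V(f, K) = -3*(√(f² + K²) + K) = -3*(√(K² + f²) + K) = -3*(K + √(K² + f²)) = -3*K - 3*√(K² + f²))
V(7, 1) + 146*(-80) = (-3*1 - 3*√(1² + 7²)) + 146*(-80) = (-3 - 3*√(1 + 49)) - 11680 = (-3 - 15*√2) - 11680 = -11683 - 15*√2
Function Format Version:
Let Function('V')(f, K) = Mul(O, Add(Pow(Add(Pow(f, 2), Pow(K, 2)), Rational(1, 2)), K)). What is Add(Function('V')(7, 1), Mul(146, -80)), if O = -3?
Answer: Add(-11683, Mul(-15, Pow(2, Rational(1, 2)))) ≈ -11704.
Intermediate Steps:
Function('V')(f, K) = Add(Mul(-3, K), Mul(-3, Pow(Add(Pow(K, 2), Pow(f, 2)), Rational(1, 2)))) (Function('V')(f, K) = Mul(-3, Add(Pow(Add(Pow(f, 2), Pow(K, 2)), Rational(1, 2)), K)) = Mul(-3, Add(Pow(Add(Pow(K, 2), Pow(f, 2)), Rational(1, 2)), K)) = Mul(-3, Add(K, Pow(Add(Pow(K, 2), Pow(f, 2)), Rational(1, 2)))) = Add(Mul(-3, K), Mul(-3, Pow(Add(Pow(K, 2), Pow(f, 2)), Rational(1, 2)))))
Add(Function('V')(7, 1), Mul(146, -80)) = Add(Add(Mul(-3, 1), Mul(-3, Pow(Add(Pow(1, 2), Pow(7, 2)), Rational(1, 2)))), Mul(146, -80)) = Add(Add(-3, Mul(-3, Pow(Add(1, 49), Rational(1, 2)))), -11680) = Add(Add(-3, Mul(-3, Pow(50, Rational(1, 2)))), -11680) = Add(Add(-3, Mul(-3, Mul(5, Pow(2, Rational(1, 2))))), -11680) = Add(Add(-3, Mul(-15, Pow(2, Rational(1, 2)))), -11680) = Add(-11683, Mul(-15, Pow(2, Rational(1, 2))))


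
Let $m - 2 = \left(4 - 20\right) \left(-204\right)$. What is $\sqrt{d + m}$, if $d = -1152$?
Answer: $\sqrt{2114} \approx 45.978$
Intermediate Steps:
$m = 3266$ ($m = 2 + \left(4 - 20\right) \left(-204\right) = 2 - -3264 = 2 + 3264 = 3266$)
$\sqrt{d + m} = \sqrt{-1152 + 3266} = \sqrt{2114}$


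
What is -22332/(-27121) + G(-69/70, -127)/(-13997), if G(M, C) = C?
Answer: 316025371/379612637 ≈ 0.83249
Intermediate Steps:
-22332/(-27121) + G(-69/70, -127)/(-13997) = -22332/(-27121) - 127/(-13997) = -22332*(-1/27121) - 127*(-1/13997) = 22332/27121 + 127/13997 = 316025371/379612637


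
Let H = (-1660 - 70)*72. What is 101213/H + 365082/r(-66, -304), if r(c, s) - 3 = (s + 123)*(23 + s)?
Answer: 2520407243/395976240 ≈ 6.3650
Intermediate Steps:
r(c, s) = 3 + (23 + s)*(123 + s) (r(c, s) = 3 + (s + 123)*(23 + s) = 3 + (123 + s)*(23 + s) = 3 + (23 + s)*(123 + s))
H = -124560 (H = -1730*72 = -124560)
101213/H + 365082/r(-66, -304) = 101213/(-124560) + 365082/(2832 + (-304)² + 146*(-304)) = 101213*(-1/124560) + 365082/(2832 + 92416 - 44384) = -101213/124560 + 365082/50864 = -101213/124560 + 365082*(1/50864) = -101213/124560 + 182541/25432 = 2520407243/395976240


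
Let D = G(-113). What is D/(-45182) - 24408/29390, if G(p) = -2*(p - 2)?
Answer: -277390489/331974745 ≈ -0.83558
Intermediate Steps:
G(p) = 4 - 2*p (G(p) = -2*(-2 + p) = 4 - 2*p)
D = 230 (D = 4 - 2*(-113) = 4 + 226 = 230)
D/(-45182) - 24408/29390 = 230/(-45182) - 24408/29390 = 230*(-1/45182) - 24408*1/29390 = -115/22591 - 12204/14695 = -277390489/331974745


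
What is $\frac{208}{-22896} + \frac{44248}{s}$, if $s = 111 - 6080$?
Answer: $- \frac{63396485}{8541639} \approx -7.4221$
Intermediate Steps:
$s = -5969$ ($s = 111 - 6080 = -5969$)
$\frac{208}{-22896} + \frac{44248}{s} = \frac{208}{-22896} + \frac{44248}{-5969} = 208 \left(- \frac{1}{22896}\right) + 44248 \left(- \frac{1}{5969}\right) = - \frac{13}{1431} - \frac{44248}{5969} = - \frac{63396485}{8541639}$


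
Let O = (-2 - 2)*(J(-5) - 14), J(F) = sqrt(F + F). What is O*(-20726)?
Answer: -1160656 + 82904*I*sqrt(10) ≈ -1.1607e+6 + 2.6217e+5*I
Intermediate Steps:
J(F) = sqrt(2)*sqrt(F) (J(F) = sqrt(2*F) = sqrt(2)*sqrt(F))
O = 56 - 4*I*sqrt(10) (O = (-2 - 2)*(sqrt(2)*sqrt(-5) - 14) = -4*(sqrt(2)*(I*sqrt(5)) - 14) = -4*(I*sqrt(10) - 14) = -4*(-14 + I*sqrt(10)) = 56 - 4*I*sqrt(10) ≈ 56.0 - 12.649*I)
O*(-20726) = (56 - 4*I*sqrt(10))*(-20726) = -1160656 + 82904*I*sqrt(10)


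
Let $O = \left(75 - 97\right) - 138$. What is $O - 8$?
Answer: $-168$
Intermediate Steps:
$O = -160$ ($O = -22 - 138 = -160$)
$O - 8 = -160 - 8 = -168$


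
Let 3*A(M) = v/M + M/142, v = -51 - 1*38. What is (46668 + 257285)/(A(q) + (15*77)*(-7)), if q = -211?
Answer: -27321119358/726760193 ≈ -37.593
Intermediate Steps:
v = -89 (v = -51 - 38 = -89)
A(M) = -89/(3*M) + M/426 (A(M) = (-89/M + M/142)/3 = -89/(3*M) + M/426)
(46668 + 257285)/(A(q) + (15*77)*(-7)) = (46668 + 257285)/((1/426)*(-12638 + (-211)²)/(-211) + (15*77)*(-7)) = 303953/((1/426)*(-1/211)*(-12638 + 44521) + 1155*(-7)) = 303953/((1/426)*(-1/211)*31883 - 8085) = 303953/(-31883/89886 - 8085) = 303953/(-726760193/89886) = 303953*(-89886/726760193) = -27321119358/726760193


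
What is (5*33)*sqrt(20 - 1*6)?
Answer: 165*sqrt(14) ≈ 617.37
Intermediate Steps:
(5*33)*sqrt(20 - 1*6) = 165*sqrt(20 - 6) = 165*sqrt(14)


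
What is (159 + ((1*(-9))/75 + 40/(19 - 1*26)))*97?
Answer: 2599988/175 ≈ 14857.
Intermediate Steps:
(159 + ((1*(-9))/75 + 40/(19 - 1*26)))*97 = (159 + (-9*1/75 + 40/(19 - 26)))*97 = (159 + (-3/25 + 40/(-7)))*97 = (159 + (-3/25 + 40*(-⅐)))*97 = (159 + (-3/25 - 40/7))*97 = (159 - 1021/175)*97 = (26804/175)*97 = 2599988/175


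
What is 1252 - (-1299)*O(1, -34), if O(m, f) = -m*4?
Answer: -3944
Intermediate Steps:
O(m, f) = -4*m
1252 - (-1299)*O(1, -34) = 1252 - (-1299)*(-4*1) = 1252 - (-1299)*(-4) = 1252 - 1299*4 = 1252 - 5196 = -3944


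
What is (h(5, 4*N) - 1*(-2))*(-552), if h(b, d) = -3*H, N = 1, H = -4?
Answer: -7728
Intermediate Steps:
h(b, d) = 12 (h(b, d) = -3*(-4) = 12)
(h(5, 4*N) - 1*(-2))*(-552) = (12 - 1*(-2))*(-552) = (12 + 2)*(-552) = 14*(-552) = -7728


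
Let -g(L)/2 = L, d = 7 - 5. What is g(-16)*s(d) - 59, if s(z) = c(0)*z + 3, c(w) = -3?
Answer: -155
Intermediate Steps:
d = 2
g(L) = -2*L
s(z) = 3 - 3*z (s(z) = -3*z + 3 = 3 - 3*z)
g(-16)*s(d) - 59 = (-2*(-16))*(3 - 3*2) - 59 = 32*(3 - 6) - 59 = 32*(-3) - 59 = -96 - 59 = -155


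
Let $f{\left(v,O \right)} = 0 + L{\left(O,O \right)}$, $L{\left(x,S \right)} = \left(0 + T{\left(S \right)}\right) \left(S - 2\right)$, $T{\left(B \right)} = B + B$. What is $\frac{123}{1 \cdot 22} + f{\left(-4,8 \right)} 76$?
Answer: $\frac{160635}{22} \approx 7301.6$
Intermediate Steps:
$T{\left(B \right)} = 2 B$
$L{\left(x,S \right)} = 2 S \left(-2 + S\right)$ ($L{\left(x,S \right)} = \left(0 + 2 S\right) \left(S - 2\right) = 2 S \left(-2 + S\right)$)
$f{\left(v,O \right)} = 2 O \left(-2 + O\right)$ ($f{\left(v,O \right)} = 0 + 2 O \left(-2 + O\right) = 2 O \left(-2 + O\right)$)
$\frac{123}{1 \cdot 22} + f{\left(-4,8 \right)} 76 = \frac{123}{1 \cdot 22} + 2 \cdot 8 \left(-2 + 8\right) 76 = \frac{123}{22} + 2 \cdot 8 \cdot 6 \cdot 76 = 123 \cdot \frac{1}{22} + 96 \cdot 76 = \frac{123}{22} + 7296 = \frac{160635}{22}$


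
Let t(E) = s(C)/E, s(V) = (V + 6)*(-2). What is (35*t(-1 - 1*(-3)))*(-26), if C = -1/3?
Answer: 15470/3 ≈ 5156.7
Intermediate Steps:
C = -1/3 (C = (1/3)*(-1) = -1/3 ≈ -0.33333)
s(V) = -12 - 2*V (s(V) = (6 + V)*(-2) = -12 - 2*V)
t(E) = -34/(3*E) (t(E) = (-12 - 2*(-1/3))/E = (-12 + 2/3)/E = -34/(3*E))
(35*t(-1 - 1*(-3)))*(-26) = (35*(-34/(3*(-1 - 1*(-3)))))*(-26) = (35*(-34/(3*(-1 + 3))))*(-26) = (35*(-34/3/2))*(-26) = (35*(-34/3*1/2))*(-26) = (35*(-17/3))*(-26) = -595/3*(-26) = 15470/3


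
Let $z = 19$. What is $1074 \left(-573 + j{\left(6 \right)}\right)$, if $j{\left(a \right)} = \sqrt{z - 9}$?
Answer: $-615402 + 1074 \sqrt{10} \approx -6.1201 \cdot 10^{5}$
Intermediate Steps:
$j{\left(a \right)} = \sqrt{10}$ ($j{\left(a \right)} = \sqrt{19 - 9} = \sqrt{10}$)
$1074 \left(-573 + j{\left(6 \right)}\right) = 1074 \left(-573 + \sqrt{10}\right) = -615402 + 1074 \sqrt{10}$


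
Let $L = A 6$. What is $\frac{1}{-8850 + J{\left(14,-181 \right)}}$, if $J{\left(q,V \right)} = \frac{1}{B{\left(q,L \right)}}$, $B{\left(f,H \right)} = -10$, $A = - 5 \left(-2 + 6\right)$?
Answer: $- \frac{10}{88501} \approx -0.00011299$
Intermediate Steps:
$A = -20$ ($A = \left(-5\right) 4 = -20$)
$L = -120$ ($L = \left(-20\right) 6 = -120$)
$J{\left(q,V \right)} = - \frac{1}{10}$ ($J{\left(q,V \right)} = \frac{1}{-10} = - \frac{1}{10}$)
$\frac{1}{-8850 + J{\left(14,-181 \right)}} = \frac{1}{-8850 - \frac{1}{10}} = \frac{1}{- \frac{88501}{10}} = - \frac{10}{88501}$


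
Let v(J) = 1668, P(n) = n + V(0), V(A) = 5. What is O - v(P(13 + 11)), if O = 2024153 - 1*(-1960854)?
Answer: 3983339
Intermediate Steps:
P(n) = 5 + n (P(n) = n + 5 = 5 + n)
O = 3985007 (O = 2024153 + 1960854 = 3985007)
O - v(P(13 + 11)) = 3985007 - 1*1668 = 3985007 - 1668 = 3983339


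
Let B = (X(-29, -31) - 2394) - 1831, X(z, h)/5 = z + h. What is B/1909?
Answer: -4525/1909 ≈ -2.3703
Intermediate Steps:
X(z, h) = 5*h + 5*z (X(z, h) = 5*(z + h) = 5*(h + z) = 5*h + 5*z)
B = -4525 (B = ((5*(-31) + 5*(-29)) - 2394) - 1831 = ((-155 - 145) - 2394) - 1831 = (-300 - 2394) - 1831 = -2694 - 1831 = -4525)
B/1909 = -4525/1909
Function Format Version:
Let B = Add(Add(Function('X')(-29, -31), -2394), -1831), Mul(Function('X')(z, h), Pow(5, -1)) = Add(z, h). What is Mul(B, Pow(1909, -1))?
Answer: Rational(-4525, 1909) ≈ -2.3703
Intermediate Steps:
Function('X')(z, h) = Add(Mul(5, h), Mul(5, z)) (Function('X')(z, h) = Mul(5, Add(z, h)) = Mul(5, Add(h, z)) = Add(Mul(5, h), Mul(5, z)))
B = -4525 (B = Add(Add(Add(Mul(5, -31), Mul(5, -29)), -2394), -1831) = Add(Add(Add(-155, -145), -2394), -1831) = Add(Add(-300, -2394), -1831) = Add(-2694, -1831) = -4525)
Mul(B, Pow(1909, -1)) = Mul(-4525, Pow(1909, -1)) = Mul(-4525, Rational(1, 1909)) = Rational(-4525, 1909)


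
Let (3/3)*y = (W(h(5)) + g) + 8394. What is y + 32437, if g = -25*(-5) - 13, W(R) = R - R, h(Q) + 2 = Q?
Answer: 40943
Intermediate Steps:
h(Q) = -2 + Q
W(R) = 0
g = 112 (g = 125 - 13 = 112)
y = 8506 (y = (0 + 112) + 8394 = 112 + 8394 = 8506)
y + 32437 = 8506 + 32437 = 40943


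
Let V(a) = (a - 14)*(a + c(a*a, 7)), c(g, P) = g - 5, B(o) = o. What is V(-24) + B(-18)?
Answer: -20804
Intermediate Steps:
c(g, P) = -5 + g
V(a) = (-14 + a)*(-5 + a + a**2) (V(a) = (a - 14)*(a + (-5 + a*a)) = (-14 + a)*(a + (-5 + a**2)) = (-14 + a)*(-5 + a + a**2))
V(-24) + B(-18) = (70 + (-24)**3 - 19*(-24) - 13*(-24)**2) - 18 = (70 - 13824 + 456 - 13*576) - 18 = (70 - 13824 + 456 - 7488) - 18 = -20786 - 18 = -20804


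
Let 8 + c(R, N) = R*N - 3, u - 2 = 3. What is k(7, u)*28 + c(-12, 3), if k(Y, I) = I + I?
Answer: 233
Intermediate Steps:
u = 5 (u = 2 + 3 = 5)
k(Y, I) = 2*I
c(R, N) = -11 + N*R (c(R, N) = -8 + (R*N - 3) = -8 + (N*R - 3) = -8 + (-3 + N*R) = -11 + N*R)
k(7, u)*28 + c(-12, 3) = (2*5)*28 + (-11 + 3*(-12)) = 10*28 + (-11 - 36) = 280 - 47 = 233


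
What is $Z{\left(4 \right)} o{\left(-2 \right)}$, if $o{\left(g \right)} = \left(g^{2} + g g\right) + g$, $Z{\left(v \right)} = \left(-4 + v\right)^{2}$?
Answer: $0$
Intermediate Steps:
$o{\left(g \right)} = g + 2 g^{2}$ ($o{\left(g \right)} = \left(g^{2} + g^{2}\right) + g = 2 g^{2} + g = g + 2 g^{2}$)
$Z{\left(4 \right)} o{\left(-2 \right)} = \left(-4 + 4\right)^{2} \left(- 2 \left(1 + 2 \left(-2\right)\right)\right) = 0^{2} \left(- 2 \left(1 - 4\right)\right) = 0 \left(\left(-2\right) \left(-3\right)\right) = 0 \cdot 6 = 0$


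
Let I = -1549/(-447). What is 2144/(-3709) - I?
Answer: -6703609/1657923 ≈ -4.0434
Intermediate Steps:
I = 1549/447 (I = -1549*(-1/447) = 1549/447 ≈ 3.4653)
2144/(-3709) - I = 2144/(-3709) - 1*1549/447 = 2144*(-1/3709) - 1549/447 = -2144/3709 - 1549/447 = -6703609/1657923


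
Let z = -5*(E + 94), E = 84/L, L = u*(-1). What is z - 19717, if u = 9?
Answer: -60421/3 ≈ -20140.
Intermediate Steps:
L = -9 (L = 9*(-1) = -9)
E = -28/3 (E = 84/(-9) = 84*(-1/9) = -28/3 ≈ -9.3333)
z = -1270/3 (z = -5*(-28/3 + 94) = -5*254/3 = -1270/3 ≈ -423.33)
z - 19717 = -1270/3 - 19717 = -60421/3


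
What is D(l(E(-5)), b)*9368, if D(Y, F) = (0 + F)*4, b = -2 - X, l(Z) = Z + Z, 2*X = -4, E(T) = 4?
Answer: 0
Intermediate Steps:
X = -2 (X = (½)*(-4) = -2)
l(Z) = 2*Z
b = 0 (b = -2 - 1*(-2) = -2 + 2 = 0)
D(Y, F) = 4*F (D(Y, F) = F*4 = 4*F)
D(l(E(-5)), b)*9368 = (4*0)*9368 = 0*9368 = 0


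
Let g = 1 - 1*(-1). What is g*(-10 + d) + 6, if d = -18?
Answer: -50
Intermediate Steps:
g = 2 (g = 1 + 1 = 2)
g*(-10 + d) + 6 = 2*(-10 - 18) + 6 = 2*(-28) + 6 = -56 + 6 = -50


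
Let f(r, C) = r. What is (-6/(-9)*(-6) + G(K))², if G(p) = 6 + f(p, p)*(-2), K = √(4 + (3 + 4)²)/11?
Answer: 696/121 - 8*√53/11 ≈ 0.45744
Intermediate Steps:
K = √53/11 (K = √(4 + 7²)*(1/11) = √(4 + 49)*(1/11) = √53*(1/11) = √53/11 ≈ 0.66183)
G(p) = 6 - 2*p (G(p) = 6 + p*(-2) = 6 - 2*p)
(-6/(-9)*(-6) + G(K))² = (-6/(-9)*(-6) + (6 - 2*√53/11))² = (-6*(-⅑)*(-6) + (6 - 2*√53/11))² = ((⅔)*(-6) + (6 - 2*√53/11))² = (-4 + (6 - 2*√53/11))² = (2 - 2*√53/11)²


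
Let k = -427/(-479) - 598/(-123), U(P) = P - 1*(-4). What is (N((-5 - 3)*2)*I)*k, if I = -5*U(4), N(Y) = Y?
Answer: 216936320/58917 ≈ 3682.1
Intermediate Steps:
U(P) = 4 + P (U(P) = P + 4 = 4 + P)
k = 338963/58917 (k = -427*(-1/479) - 598*(-1/123) = 427/479 + 598/123 = 338963/58917 ≈ 5.7532)
I = -40 (I = -5*(4 + 4) = -5*8 = -40)
(N((-5 - 3)*2)*I)*k = (((-5 - 3)*2)*(-40))*(338963/58917) = (-8*2*(-40))*(338963/58917) = -16*(-40)*(338963/58917) = 640*(338963/58917) = 216936320/58917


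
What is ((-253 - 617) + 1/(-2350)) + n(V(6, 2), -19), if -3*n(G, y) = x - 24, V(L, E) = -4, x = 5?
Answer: -6088853/7050 ≈ -863.67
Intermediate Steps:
n(G, y) = 19/3 (n(G, y) = -(5 - 24)/3 = -⅓*(-19) = 19/3)
((-253 - 617) + 1/(-2350)) + n(V(6, 2), -19) = ((-253 - 617) + 1/(-2350)) + 19/3 = (-870 - 1/2350) + 19/3 = -2044501/2350 + 19/3 = -6088853/7050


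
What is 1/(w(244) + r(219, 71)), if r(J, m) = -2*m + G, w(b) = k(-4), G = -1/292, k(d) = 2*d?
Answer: -292/43801 ≈ -0.0066665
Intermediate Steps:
G = -1/292 (G = -1*1/292 = -1/292 ≈ -0.0034247)
w(b) = -8 (w(b) = 2*(-4) = -8)
r(J, m) = -1/292 - 2*m (r(J, m) = -2*m - 1/292 = -1/292 - 2*m)
1/(w(244) + r(219, 71)) = 1/(-8 + (-1/292 - 2*71)) = 1/(-8 + (-1/292 - 142)) = 1/(-8 - 41465/292) = 1/(-43801/292) = -292/43801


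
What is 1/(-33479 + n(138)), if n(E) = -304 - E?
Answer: -1/33921 ≈ -2.9480e-5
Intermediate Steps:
1/(-33479 + n(138)) = 1/(-33479 + (-304 - 1*138)) = 1/(-33479 + (-304 - 138)) = 1/(-33479 - 442) = 1/(-33921) = -1/33921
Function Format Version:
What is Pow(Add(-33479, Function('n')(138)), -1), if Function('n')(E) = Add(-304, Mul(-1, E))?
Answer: Rational(-1, 33921) ≈ -2.9480e-5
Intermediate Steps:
Pow(Add(-33479, Function('n')(138)), -1) = Pow(Add(-33479, Add(-304, Mul(-1, 138))), -1) = Pow(Add(-33479, Add(-304, -138)), -1) = Pow(Add(-33479, -442), -1) = Pow(-33921, -1) = Rational(-1, 33921)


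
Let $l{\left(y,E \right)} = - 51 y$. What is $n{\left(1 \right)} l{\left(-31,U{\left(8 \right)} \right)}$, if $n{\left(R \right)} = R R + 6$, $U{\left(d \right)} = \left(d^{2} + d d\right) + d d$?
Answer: $11067$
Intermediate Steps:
$U{\left(d \right)} = 3 d^{2}$ ($U{\left(d \right)} = \left(d^{2} + d^{2}\right) + d^{2} = 2 d^{2} + d^{2} = 3 d^{2}$)
$n{\left(R \right)} = 6 + R^{2}$ ($n{\left(R \right)} = R^{2} + 6 = 6 + R^{2}$)
$n{\left(1 \right)} l{\left(-31,U{\left(8 \right)} \right)} = \left(6 + 1^{2}\right) \left(\left(-51\right) \left(-31\right)\right) = \left(6 + 1\right) 1581 = 7 \cdot 1581 = 11067$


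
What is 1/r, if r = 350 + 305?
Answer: 1/655 ≈ 0.0015267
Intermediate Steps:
r = 655
1/r = 1/655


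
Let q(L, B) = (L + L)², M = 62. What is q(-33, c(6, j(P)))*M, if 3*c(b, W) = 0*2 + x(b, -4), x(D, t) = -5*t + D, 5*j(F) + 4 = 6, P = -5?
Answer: 270072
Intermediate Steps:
j(F) = ⅖ (j(F) = -⅘ + (⅕)*6 = -⅘ + 6/5 = ⅖)
x(D, t) = D - 5*t
c(b, W) = 20/3 + b/3 (c(b, W) = (0*2 + (b - 5*(-4)))/3 = (0 + (b + 20))/3 = (0 + (20 + b))/3 = (20 + b)/3 = 20/3 + b/3)
q(L, B) = 4*L² (q(L, B) = (2*L)² = 4*L²)
q(-33, c(6, j(P)))*M = (4*(-33)²)*62 = (4*1089)*62 = 4356*62 = 270072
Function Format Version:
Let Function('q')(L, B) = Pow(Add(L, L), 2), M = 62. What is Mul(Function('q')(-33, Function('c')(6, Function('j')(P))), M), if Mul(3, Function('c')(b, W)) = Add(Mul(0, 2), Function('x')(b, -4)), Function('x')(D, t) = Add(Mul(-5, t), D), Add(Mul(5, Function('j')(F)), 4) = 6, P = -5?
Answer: 270072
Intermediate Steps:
Function('j')(F) = Rational(2, 5) (Function('j')(F) = Add(Rational(-4, 5), Mul(Rational(1, 5), 6)) = Add(Rational(-4, 5), Rational(6, 5)) = Rational(2, 5))
Function('x')(D, t) = Add(D, Mul(-5, t))
Function('c')(b, W) = Add(Rational(20, 3), Mul(Rational(1, 3), b)) (Function('c')(b, W) = Mul(Rational(1, 3), Add(Mul(0, 2), Add(b, Mul(-5, -4)))) = Mul(Rational(1, 3), Add(0, Add(b, 20))) = Mul(Rational(1, 3), Add(0, Add(20, b))) = Mul(Rational(1, 3), Add(20, b)) = Add(Rational(20, 3), Mul(Rational(1, 3), b)))
Function('q')(L, B) = Mul(4, Pow(L, 2)) (Function('q')(L, B) = Pow(Mul(2, L), 2) = Mul(4, Pow(L, 2)))
Mul(Function('q')(-33, Function('c')(6, Function('j')(P))), M) = Mul(Mul(4, Pow(-33, 2)), 62) = Mul(Mul(4, 1089), 62) = Mul(4356, 62) = 270072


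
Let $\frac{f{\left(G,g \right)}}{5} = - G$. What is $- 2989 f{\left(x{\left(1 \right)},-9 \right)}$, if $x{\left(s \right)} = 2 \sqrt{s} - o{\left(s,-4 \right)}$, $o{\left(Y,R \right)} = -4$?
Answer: $89670$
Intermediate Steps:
$x{\left(s \right)} = 4 + 2 \sqrt{s}$ ($x{\left(s \right)} = 2 \sqrt{s} - -4 = 2 \sqrt{s} + 4 = 4 + 2 \sqrt{s}$)
$f{\left(G,g \right)} = - 5 G$ ($f{\left(G,g \right)} = 5 \left(- G\right) = - 5 G$)
$- 2989 f{\left(x{\left(1 \right)},-9 \right)} = - 2989 \left(- 5 \left(4 + 2 \sqrt{1}\right)\right) = - 2989 \left(- 5 \left(4 + 2 \cdot 1\right)\right) = - 2989 \left(- 5 \left(4 + 2\right)\right) = - 2989 \left(\left(-5\right) 6\right) = \left(-2989\right) \left(-30\right) = 89670$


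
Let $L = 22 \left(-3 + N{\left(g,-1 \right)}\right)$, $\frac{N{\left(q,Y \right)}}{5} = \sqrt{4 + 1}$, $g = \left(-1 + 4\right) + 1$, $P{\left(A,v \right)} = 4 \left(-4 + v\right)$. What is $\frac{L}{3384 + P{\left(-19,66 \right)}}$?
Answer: $- \frac{33}{1816} + \frac{55 \sqrt{5}}{1816} \approx 0.049551$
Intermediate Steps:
$P{\left(A,v \right)} = -16 + 4 v$
$g = 4$ ($g = 3 + 1 = 4$)
$N{\left(q,Y \right)} = 5 \sqrt{5}$ ($N{\left(q,Y \right)} = 5 \sqrt{4 + 1} = 5 \sqrt{5}$)
$L = -66 + 110 \sqrt{5}$ ($L = 22 \left(-3 + 5 \sqrt{5}\right) = -66 + 110 \sqrt{5} \approx 179.97$)
$\frac{L}{3384 + P{\left(-19,66 \right)}} = \frac{-66 + 110 \sqrt{5}}{3384 + \left(-16 + 4 \cdot 66\right)} = \frac{-66 + 110 \sqrt{5}}{3384 + \left(-16 + 264\right)} = \frac{-66 + 110 \sqrt{5}}{3384 + 248} = \frac{-66 + 110 \sqrt{5}}{3632} = \left(-66 + 110 \sqrt{5}\right) \frac{1}{3632} = - \frac{33}{1816} + \frac{55 \sqrt{5}}{1816}$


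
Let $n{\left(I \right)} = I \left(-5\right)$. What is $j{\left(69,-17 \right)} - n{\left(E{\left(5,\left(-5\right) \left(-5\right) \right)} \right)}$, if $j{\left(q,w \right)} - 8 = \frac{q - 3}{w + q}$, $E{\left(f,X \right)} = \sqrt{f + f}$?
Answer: $\frac{241}{26} + 5 \sqrt{10} \approx 25.081$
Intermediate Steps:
$E{\left(f,X \right)} = \sqrt{2} \sqrt{f}$ ($E{\left(f,X \right)} = \sqrt{2 f} = \sqrt{2} \sqrt{f}$)
$j{\left(q,w \right)} = 8 + \frac{-3 + q}{q + w}$ ($j{\left(q,w \right)} = 8 + \frac{q - 3}{w + q} = 8 + \frac{-3 + q}{q + w}$)
$n{\left(I \right)} = - 5 I$
$j{\left(69,-17 \right)} - n{\left(E{\left(5,\left(-5\right) \left(-5\right) \right)} \right)} = \frac{-3 + 8 \left(-17\right) + 9 \cdot 69}{69 - 17} - - 5 \sqrt{2} \sqrt{5} = \frac{-3 - 136 + 621}{52} - - 5 \sqrt{10} = \frac{1}{52} \cdot 482 + 5 \sqrt{10} = \frac{241}{26} + 5 \sqrt{10}$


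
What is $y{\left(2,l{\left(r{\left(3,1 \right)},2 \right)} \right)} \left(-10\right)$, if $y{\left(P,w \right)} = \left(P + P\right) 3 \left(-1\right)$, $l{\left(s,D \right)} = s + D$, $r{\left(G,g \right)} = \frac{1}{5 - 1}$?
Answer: $120$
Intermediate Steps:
$r{\left(G,g \right)} = \frac{1}{4}$
$l{\left(s,D \right)} = D + s$
$y{\left(P,w \right)} = - 6 P$ ($y{\left(P,w \right)} = 2 P 3 \left(-1\right) = 6 P \left(-1\right) = - 6 P$)
$y{\left(2,l{\left(r{\left(3,1 \right)},2 \right)} \right)} \left(-10\right) = \left(-6\right) 2 \left(-10\right) = \left(-12\right) \left(-10\right) = 120$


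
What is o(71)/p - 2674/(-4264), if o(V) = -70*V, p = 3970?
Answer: -528815/846404 ≈ -0.62478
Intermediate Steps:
o(71)/p - 2674/(-4264) = -70*71/3970 - 2674/(-4264) = -4970*1/3970 - 2674*(-1/4264) = -497/397 + 1337/2132 = -528815/846404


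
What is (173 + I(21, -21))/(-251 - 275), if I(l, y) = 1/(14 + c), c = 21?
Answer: -3028/9205 ≈ -0.32895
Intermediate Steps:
I(l, y) = 1/35 (I(l, y) = 1/(14 + 21) = 1/35)
(173 + I(21, -21))/(-251 - 275) = (173 + 1/35)/(-251 - 275) = (6056/35)/(-526) = (6056/35)*(-1/526) = -3028/9205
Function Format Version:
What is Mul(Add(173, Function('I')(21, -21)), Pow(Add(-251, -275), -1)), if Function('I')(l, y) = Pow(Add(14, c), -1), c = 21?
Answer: Rational(-3028, 9205) ≈ -0.32895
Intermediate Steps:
Function('I')(l, y) = Rational(1, 35) (Function('I')(l, y) = Pow(Add(14, 21), -1) = Pow(35, -1) = Rational(1, 35))
Mul(Add(173, Function('I')(21, -21)), Pow(Add(-251, -275), -1)) = Mul(Add(173, Rational(1, 35)), Pow(Add(-251, -275), -1)) = Mul(Rational(6056, 35), Pow(-526, -1)) = Mul(Rational(6056, 35), Rational(-1, 526)) = Rational(-3028, 9205)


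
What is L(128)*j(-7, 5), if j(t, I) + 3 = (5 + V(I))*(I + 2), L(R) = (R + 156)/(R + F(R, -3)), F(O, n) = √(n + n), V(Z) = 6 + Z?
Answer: 1981184/8195 - 15478*I*√6/8195 ≈ 241.76 - 4.6264*I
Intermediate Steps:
F(O, n) = √2*√n (F(O, n) = √(2*n) = √2*√n)
L(R) = (156 + R)/(R + I*√6) (L(R) = (R + 156)/(R + √2*√(-3)) = (156 + R)/(R + √2*(I*√3)) = (156 + R)/(R + I*√6))
j(t, I) = -3 + (2 + I)*(11 + I) (j(t, I) = -3 + (5 + (6 + I))*(I + 2) = -3 + (11 + I)*(2 + I) = -3 + (2 + I)*(11 + I))
L(128)*j(-7, 5) = ((156 + 128)/(128 + I*√6))*(19 + 5² + 13*5) = (284/(128 + I*√6))*(19 + 25 + 65) = (284/(128 + I*√6))*109 = 30956/(128 + I*√6)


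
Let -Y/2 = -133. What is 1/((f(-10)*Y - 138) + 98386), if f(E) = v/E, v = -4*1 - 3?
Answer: 5/492171 ≈ 1.0159e-5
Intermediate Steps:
v = -7 (v = -4 - 3 = -7)
f(E) = -7/E
Y = 266 (Y = -2*(-133) = 266)
1/((f(-10)*Y - 138) + 98386) = 1/((-7/(-10)*266 - 138) + 98386) = 1/((-7*(-⅒)*266 - 138) + 98386) = 1/(((7/10)*266 - 138) + 98386) = 1/((931/5 - 138) + 98386) = 1/(241/5 + 98386) = 1/(492171/5) = 5/492171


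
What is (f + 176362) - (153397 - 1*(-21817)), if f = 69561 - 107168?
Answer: -36459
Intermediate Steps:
f = -37607
(f + 176362) - (153397 - 1*(-21817)) = (-37607 + 176362) - (153397 - 1*(-21817)) = 138755 - (153397 + 21817) = 138755 - 1*175214 = 138755 - 175214 = -36459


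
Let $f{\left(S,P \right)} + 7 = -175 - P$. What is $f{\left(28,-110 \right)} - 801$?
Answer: $-873$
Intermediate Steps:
$f{\left(S,P \right)} = -182 - P$ ($f{\left(S,P \right)} = -7 - \left(175 + P\right) = -182 - P$)
$f{\left(28,-110 \right)} - 801 = \left(-182 - -110\right) - 801 = \left(-182 + 110\right) - 801 = -72 - 801 = -873$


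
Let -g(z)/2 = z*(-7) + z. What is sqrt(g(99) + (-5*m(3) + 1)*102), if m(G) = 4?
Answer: 5*I*sqrt(30) ≈ 27.386*I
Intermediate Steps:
g(z) = 12*z (g(z) = -2*(z*(-7) + z) = -2*(-7*z + z) = -(-12)*z = 12*z)
sqrt(g(99) + (-5*m(3) + 1)*102) = sqrt(12*99 + (-5*4 + 1)*102) = sqrt(1188 + (-20 + 1)*102) = sqrt(1188 - 19*102) = sqrt(1188 - 1938) = sqrt(-750) = 5*I*sqrt(30)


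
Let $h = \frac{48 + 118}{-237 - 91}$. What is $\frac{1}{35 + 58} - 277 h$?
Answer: $\frac{2138327}{15252} \approx 140.2$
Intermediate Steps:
$h = - \frac{83}{164}$ ($h = \frac{166}{-328} = 166 \left(- \frac{1}{328}\right) = - \frac{83}{164} \approx -0.5061$)
$\frac{1}{35 + 58} - 277 h = \frac{1}{35 + 58} - - \frac{22991}{164} = \frac{1}{93} + \frac{22991}{164} = \frac{2138327}{15252}$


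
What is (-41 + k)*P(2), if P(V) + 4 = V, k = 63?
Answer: -44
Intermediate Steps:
P(V) = -4 + V
(-41 + k)*P(2) = (-41 + 63)*(-4 + 2) = 22*(-2) = -44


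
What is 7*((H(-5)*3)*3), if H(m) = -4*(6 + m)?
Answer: -252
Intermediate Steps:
H(m) = -24 - 4*m
7*((H(-5)*3)*3) = 7*(((-24 - 4*(-5))*3)*3) = 7*(((-24 + 20)*3)*3) = 7*(-4*3*3) = 7*(-12*3) = 7*(-36) = -252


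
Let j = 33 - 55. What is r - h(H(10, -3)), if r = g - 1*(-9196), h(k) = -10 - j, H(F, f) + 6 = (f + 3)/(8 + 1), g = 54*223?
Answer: 21226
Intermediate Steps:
g = 12042
j = -22
H(F, f) = -17/3 + f/9 (H(F, f) = -6 + (f + 3)/(8 + 1) = -6 + (3 + f)/9 = -6 + (3 + f)*(1/9) = -6 + (1/3 + f/9) = -17/3 + f/9)
h(k) = 12 (h(k) = -10 - 1*(-22) = -10 + 22 = 12)
r = 21238 (r = 12042 - 1*(-9196) = 12042 + 9196 = 21238)
r - h(H(10, -3)) = 21238 - 1*12 = 21238 - 12 = 21226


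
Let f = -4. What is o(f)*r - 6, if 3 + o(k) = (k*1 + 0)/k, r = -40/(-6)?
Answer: -58/3 ≈ -19.333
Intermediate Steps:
r = 20/3 (r = -40*(-⅙) = 20/3 ≈ 6.6667)
o(k) = -2 (o(k) = -3 + (k*1 + 0)/k = -3 + (k + 0)/k = -3 + k/k = -3 + 1 = -2)
o(f)*r - 6 = -2*20/3 - 6 = -40/3 - 6 = -58/3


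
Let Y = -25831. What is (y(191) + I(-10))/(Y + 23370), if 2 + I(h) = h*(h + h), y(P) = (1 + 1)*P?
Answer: -580/2461 ≈ -0.23568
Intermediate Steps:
y(P) = 2*P
I(h) = -2 + 2*h**2 (I(h) = -2 + h*(h + h) = -2 + h*(2*h) = -2 + 2*h**2)
(y(191) + I(-10))/(Y + 23370) = (2*191 + (-2 + 2*(-10)**2))/(-25831 + 23370) = (382 + (-2 + 2*100))/(-2461) = (382 + (-2 + 200))*(-1/2461) = (382 + 198)*(-1/2461) = 580*(-1/2461) = -580/2461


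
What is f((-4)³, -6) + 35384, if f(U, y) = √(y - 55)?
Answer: 35384 + I*√61 ≈ 35384.0 + 7.8102*I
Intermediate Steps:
f(U, y) = √(-55 + y)
f((-4)³, -6) + 35384 = √(-55 - 6) + 35384 = √(-61) + 35384 = I*√61 + 35384 = 35384 + I*√61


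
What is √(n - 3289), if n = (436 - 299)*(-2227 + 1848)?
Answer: 2*I*√13803 ≈ 234.97*I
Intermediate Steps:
n = -51923 (n = 137*(-379) = -51923)
√(n - 3289) = √(-51923 - 3289) = √(-55212) = 2*I*√13803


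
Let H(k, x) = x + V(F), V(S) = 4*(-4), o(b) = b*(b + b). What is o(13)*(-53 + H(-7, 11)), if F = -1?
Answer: -19604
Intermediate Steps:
o(b) = 2*b² (o(b) = b*(2*b) = 2*b²)
V(S) = -16
H(k, x) = -16 + x (H(k, x) = x - 16 = -16 + x)
o(13)*(-53 + H(-7, 11)) = (2*13²)*(-53 + (-16 + 11)) = (2*169)*(-53 - 5) = 338*(-58) = -19604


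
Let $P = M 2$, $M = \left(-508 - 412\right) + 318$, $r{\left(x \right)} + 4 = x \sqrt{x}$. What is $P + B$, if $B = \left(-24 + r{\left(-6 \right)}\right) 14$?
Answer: $-1596 - 84 i \sqrt{6} \approx -1596.0 - 205.76 i$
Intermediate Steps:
$r{\left(x \right)} = -4 + x^{\frac{3}{2}}$ ($r{\left(x \right)} = -4 + x \sqrt{x} = -4 + x^{\frac{3}{2}}$)
$M = -602$ ($M = -920 + 318 = -602$)
$B = -392 - 84 i \sqrt{6}$ ($B = \left(-24 - \left(4 - \left(-6\right)^{\frac{3}{2}}\right)\right) 14 = \left(-24 - \left(4 + 6 i \sqrt{6}\right)\right) 14 = \left(-28 - 6 i \sqrt{6}\right) 14 = -392 - 84 i \sqrt{6} \approx -392.0 - 205.76 i$)
$P = -1204$ ($P = \left(-602\right) 2 = -1204$)
$P + B = -1204 - \left(392 + 84 i \sqrt{6}\right) = -1596 - 84 i \sqrt{6}$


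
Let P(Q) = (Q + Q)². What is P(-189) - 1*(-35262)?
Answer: 178146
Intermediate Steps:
P(Q) = 4*Q² (P(Q) = (2*Q)² = 4*Q²)
P(-189) - 1*(-35262) = 4*(-189)² - 1*(-35262) = 4*35721 + 35262 = 142884 + 35262 = 178146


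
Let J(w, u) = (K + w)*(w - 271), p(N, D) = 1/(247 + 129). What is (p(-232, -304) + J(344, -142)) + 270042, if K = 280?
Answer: 118663345/376 ≈ 3.1559e+5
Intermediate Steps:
p(N, D) = 1/376
J(w, u) = (-271 + w)*(280 + w) (J(w, u) = (280 + w)*(w - 271) = (280 + w)*(-271 + w) = (-271 + w)*(280 + w))
(p(-232, -304) + J(344, -142)) + 270042 = (1/376 + (-75880 + 344² + 9*344)) + 270042 = (1/376 + (-75880 + 118336 + 3096)) + 270042 = (1/376 + 45552) + 270042 = 17127553/376 + 270042 = 118663345/376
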